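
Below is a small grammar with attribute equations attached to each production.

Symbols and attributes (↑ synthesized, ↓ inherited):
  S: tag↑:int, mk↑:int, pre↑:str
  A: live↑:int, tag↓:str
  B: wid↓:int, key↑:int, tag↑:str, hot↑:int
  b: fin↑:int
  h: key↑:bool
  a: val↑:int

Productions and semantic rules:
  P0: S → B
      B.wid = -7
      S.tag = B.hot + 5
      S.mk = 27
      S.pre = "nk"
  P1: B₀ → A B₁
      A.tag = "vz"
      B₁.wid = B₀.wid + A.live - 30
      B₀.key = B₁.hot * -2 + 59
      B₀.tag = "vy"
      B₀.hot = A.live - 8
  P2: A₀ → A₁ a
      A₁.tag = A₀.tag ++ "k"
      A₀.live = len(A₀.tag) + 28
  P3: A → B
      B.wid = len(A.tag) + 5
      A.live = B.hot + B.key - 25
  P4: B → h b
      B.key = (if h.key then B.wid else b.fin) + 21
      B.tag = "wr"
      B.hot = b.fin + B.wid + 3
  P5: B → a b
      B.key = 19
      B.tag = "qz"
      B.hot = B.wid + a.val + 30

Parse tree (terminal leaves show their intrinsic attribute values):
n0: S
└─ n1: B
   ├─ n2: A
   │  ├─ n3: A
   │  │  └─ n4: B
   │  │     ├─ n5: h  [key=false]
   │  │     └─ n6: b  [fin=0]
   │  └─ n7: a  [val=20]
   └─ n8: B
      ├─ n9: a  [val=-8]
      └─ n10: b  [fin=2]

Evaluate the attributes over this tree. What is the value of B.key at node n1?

29

1. n1.wid = -7  [-7]
2. n2.tag = "vz"  ["vz"]
3. n3.tag = "vzk"  [A₀.tag ++ "k"]
4. n4.wid = 8  [len(A.tag) + 5]
5. n5.key = false  [terminal]
6. n6.fin = 0  [terminal]
7. n4.key = 21  [(if h.key then B.wid else b.fin) + 21]
8. n4.tag = "wr"  ["wr"]
9. n4.hot = 11  [b.fin + B.wid + 3]
10. n3.live = 7  [B.hot + B.key - 25]
11. n7.val = 20  [terminal]
12. n2.live = 30  [len(A₀.tag) + 28]
13. n8.wid = -7  [B₀.wid + A.live - 30]
14. n9.val = -8  [terminal]
15. n10.fin = 2  [terminal]
16. n8.key = 19  [19]
17. n8.tag = "qz"  ["qz"]
18. n8.hot = 15  [B.wid + a.val + 30]
19. n1.key = 29  [B₁.hot * -2 + 59]
20. n1.tag = "vy"  ["vy"]
21. n1.hot = 22  [A.live - 8]
22. n0.tag = 27  [B.hot + 5]
23. n0.mk = 27  [27]
24. n0.pre = "nk"  ["nk"]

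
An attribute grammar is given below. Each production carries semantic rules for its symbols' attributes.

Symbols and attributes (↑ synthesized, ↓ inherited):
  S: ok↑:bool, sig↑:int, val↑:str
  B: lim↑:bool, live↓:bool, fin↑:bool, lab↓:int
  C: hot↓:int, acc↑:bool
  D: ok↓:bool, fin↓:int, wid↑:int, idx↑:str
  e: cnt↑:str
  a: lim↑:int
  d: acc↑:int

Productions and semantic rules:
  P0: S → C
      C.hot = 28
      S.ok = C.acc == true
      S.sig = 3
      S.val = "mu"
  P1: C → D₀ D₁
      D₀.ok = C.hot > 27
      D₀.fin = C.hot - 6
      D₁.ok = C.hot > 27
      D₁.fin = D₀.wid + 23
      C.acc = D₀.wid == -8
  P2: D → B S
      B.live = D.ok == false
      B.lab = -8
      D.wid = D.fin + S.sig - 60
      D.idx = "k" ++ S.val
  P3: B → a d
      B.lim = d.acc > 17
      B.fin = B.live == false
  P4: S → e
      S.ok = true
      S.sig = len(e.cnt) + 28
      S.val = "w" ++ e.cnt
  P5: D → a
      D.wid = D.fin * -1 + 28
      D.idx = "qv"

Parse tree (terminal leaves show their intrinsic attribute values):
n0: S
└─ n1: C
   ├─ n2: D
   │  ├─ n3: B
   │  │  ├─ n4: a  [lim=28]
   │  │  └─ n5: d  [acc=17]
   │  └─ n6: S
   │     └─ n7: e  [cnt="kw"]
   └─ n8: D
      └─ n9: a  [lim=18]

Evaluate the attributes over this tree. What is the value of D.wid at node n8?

1. n1.hot = 28  [28]
2. n2.ok = true  [C.hot > 27]
3. n2.fin = 22  [C.hot - 6]
4. n3.live = false  [D.ok == false]
5. n3.lab = -8  [-8]
6. n4.lim = 28  [terminal]
7. n5.acc = 17  [terminal]
8. n3.lim = false  [d.acc > 17]
9. n3.fin = true  [B.live == false]
10. n7.cnt = "kw"  [terminal]
11. n6.ok = true  [true]
12. n6.sig = 30  [len(e.cnt) + 28]
13. n6.val = "wkw"  ["w" ++ e.cnt]
14. n2.wid = -8  [D.fin + S.sig - 60]
15. n2.idx = "kwkw"  ["k" ++ S.val]
16. n8.ok = true  [C.hot > 27]
17. n8.fin = 15  [D₀.wid + 23]
18. n9.lim = 18  [terminal]
19. n8.wid = 13  [D.fin * -1 + 28]
20. n8.idx = "qv"  ["qv"]
21. n1.acc = true  [D₀.wid == -8]
22. n0.ok = true  [C.acc == true]
23. n0.sig = 3  [3]
24. n0.val = "mu"  ["mu"]

13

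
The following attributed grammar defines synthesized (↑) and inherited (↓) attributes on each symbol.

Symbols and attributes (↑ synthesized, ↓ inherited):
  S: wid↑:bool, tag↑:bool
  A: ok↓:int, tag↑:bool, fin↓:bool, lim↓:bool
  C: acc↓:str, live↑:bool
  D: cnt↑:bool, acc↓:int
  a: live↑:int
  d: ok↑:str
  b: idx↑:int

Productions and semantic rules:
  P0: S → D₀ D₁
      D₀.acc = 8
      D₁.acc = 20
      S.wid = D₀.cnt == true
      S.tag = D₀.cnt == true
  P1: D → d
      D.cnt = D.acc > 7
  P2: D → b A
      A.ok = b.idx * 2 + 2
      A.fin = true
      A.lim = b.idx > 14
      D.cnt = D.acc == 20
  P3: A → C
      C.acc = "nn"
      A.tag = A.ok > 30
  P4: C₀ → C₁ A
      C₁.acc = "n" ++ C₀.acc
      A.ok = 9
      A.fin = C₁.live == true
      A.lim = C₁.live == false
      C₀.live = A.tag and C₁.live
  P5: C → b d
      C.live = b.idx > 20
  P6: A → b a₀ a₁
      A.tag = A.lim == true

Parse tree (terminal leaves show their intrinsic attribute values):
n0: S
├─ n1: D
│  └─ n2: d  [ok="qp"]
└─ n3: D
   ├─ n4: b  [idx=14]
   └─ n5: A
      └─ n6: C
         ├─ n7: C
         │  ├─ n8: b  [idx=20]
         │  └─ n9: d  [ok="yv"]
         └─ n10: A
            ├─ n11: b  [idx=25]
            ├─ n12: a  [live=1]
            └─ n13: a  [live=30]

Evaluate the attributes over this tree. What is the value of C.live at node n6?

1. n1.acc = 8  [8]
2. n2.ok = "qp"  [terminal]
3. n1.cnt = true  [D.acc > 7]
4. n3.acc = 20  [20]
5. n4.idx = 14  [terminal]
6. n5.ok = 30  [b.idx * 2 + 2]
7. n5.fin = true  [true]
8. n5.lim = false  [b.idx > 14]
9. n6.acc = "nn"  ["nn"]
10. n7.acc = "nnn"  ["n" ++ C₀.acc]
11. n8.idx = 20  [terminal]
12. n9.ok = "yv"  [terminal]
13. n7.live = false  [b.idx > 20]
14. n10.ok = 9  [9]
15. n10.fin = false  [C₁.live == true]
16. n10.lim = true  [C₁.live == false]
17. n11.idx = 25  [terminal]
18. n12.live = 1  [terminal]
19. n13.live = 30  [terminal]
20. n10.tag = true  [A.lim == true]
21. n6.live = false  [A.tag and C₁.live]
22. n5.tag = false  [A.ok > 30]
23. n3.cnt = true  [D.acc == 20]
24. n0.wid = true  [D₀.cnt == true]
25. n0.tag = true  [D₀.cnt == true]

false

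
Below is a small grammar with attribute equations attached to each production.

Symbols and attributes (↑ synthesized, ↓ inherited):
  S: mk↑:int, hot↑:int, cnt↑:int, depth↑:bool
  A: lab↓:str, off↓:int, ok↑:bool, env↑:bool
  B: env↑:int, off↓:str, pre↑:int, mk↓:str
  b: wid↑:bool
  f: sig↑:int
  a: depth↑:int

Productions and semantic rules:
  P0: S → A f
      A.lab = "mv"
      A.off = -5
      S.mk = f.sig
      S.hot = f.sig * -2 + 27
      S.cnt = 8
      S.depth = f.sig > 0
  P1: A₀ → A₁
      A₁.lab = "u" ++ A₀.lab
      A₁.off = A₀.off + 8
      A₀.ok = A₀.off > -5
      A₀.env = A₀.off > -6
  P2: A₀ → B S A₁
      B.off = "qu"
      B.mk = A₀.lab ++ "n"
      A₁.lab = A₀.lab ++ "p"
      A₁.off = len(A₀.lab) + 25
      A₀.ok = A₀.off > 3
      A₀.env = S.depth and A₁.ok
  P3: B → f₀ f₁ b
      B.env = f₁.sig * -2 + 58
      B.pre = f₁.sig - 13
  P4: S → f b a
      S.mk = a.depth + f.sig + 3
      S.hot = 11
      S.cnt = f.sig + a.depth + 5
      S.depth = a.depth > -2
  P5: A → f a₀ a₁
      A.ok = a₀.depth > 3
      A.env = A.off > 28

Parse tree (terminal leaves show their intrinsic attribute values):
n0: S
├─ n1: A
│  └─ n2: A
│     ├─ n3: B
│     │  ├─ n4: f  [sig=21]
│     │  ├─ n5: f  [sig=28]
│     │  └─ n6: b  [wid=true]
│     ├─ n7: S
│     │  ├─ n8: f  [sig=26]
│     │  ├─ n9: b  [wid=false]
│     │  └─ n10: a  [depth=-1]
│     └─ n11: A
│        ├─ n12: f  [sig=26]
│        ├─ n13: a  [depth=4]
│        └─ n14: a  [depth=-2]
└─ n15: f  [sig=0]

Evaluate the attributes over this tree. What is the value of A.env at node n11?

1. n1.lab = "mv"  ["mv"]
2. n1.off = -5  [-5]
3. n2.lab = "umv"  ["u" ++ A₀.lab]
4. n2.off = 3  [A₀.off + 8]
5. n3.off = "qu"  ["qu"]
6. n3.mk = "umvn"  [A₀.lab ++ "n"]
7. n4.sig = 21  [terminal]
8. n5.sig = 28  [terminal]
9. n6.wid = true  [terminal]
10. n3.env = 2  [f₁.sig * -2 + 58]
11. n3.pre = 15  [f₁.sig - 13]
12. n8.sig = 26  [terminal]
13. n9.wid = false  [terminal]
14. n10.depth = -1  [terminal]
15. n7.mk = 28  [a.depth + f.sig + 3]
16. n7.hot = 11  [11]
17. n7.cnt = 30  [f.sig + a.depth + 5]
18. n7.depth = true  [a.depth > -2]
19. n11.lab = "umvp"  [A₀.lab ++ "p"]
20. n11.off = 28  [len(A₀.lab) + 25]
21. n12.sig = 26  [terminal]
22. n13.depth = 4  [terminal]
23. n14.depth = -2  [terminal]
24. n11.ok = true  [a₀.depth > 3]
25. n11.env = false  [A.off > 28]
26. n2.ok = false  [A₀.off > 3]
27. n2.env = true  [S.depth and A₁.ok]
28. n1.ok = false  [A₀.off > -5]
29. n1.env = true  [A₀.off > -6]
30. n15.sig = 0  [terminal]
31. n0.mk = 0  [f.sig]
32. n0.hot = 27  [f.sig * -2 + 27]
33. n0.cnt = 8  [8]
34. n0.depth = false  [f.sig > 0]

false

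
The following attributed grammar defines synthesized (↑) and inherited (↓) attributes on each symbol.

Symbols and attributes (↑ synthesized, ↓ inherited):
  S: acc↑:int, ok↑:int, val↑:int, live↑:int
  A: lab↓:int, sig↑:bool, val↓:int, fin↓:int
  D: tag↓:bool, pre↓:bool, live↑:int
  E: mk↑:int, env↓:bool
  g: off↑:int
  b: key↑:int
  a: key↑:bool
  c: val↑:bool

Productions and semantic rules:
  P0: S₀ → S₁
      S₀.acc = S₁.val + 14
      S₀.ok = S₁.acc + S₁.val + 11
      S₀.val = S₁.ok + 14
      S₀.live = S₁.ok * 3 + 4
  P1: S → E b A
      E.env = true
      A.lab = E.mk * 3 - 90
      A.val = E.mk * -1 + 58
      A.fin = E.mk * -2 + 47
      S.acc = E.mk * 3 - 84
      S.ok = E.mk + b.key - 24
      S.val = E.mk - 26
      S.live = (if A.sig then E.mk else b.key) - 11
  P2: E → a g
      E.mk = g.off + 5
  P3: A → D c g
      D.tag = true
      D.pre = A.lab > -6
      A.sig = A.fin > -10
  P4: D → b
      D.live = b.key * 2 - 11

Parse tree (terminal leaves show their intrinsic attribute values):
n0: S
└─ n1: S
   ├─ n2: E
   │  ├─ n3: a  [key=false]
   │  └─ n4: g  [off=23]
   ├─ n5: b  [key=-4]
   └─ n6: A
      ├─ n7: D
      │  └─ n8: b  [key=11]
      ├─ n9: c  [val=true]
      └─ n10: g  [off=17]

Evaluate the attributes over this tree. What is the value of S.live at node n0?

1. n2.env = true  [true]
2. n3.key = false  [terminal]
3. n4.off = 23  [terminal]
4. n2.mk = 28  [g.off + 5]
5. n5.key = -4  [terminal]
6. n6.lab = -6  [E.mk * 3 - 90]
7. n6.val = 30  [E.mk * -1 + 58]
8. n6.fin = -9  [E.mk * -2 + 47]
9. n7.tag = true  [true]
10. n7.pre = false  [A.lab > -6]
11. n8.key = 11  [terminal]
12. n7.live = 11  [b.key * 2 - 11]
13. n9.val = true  [terminal]
14. n10.off = 17  [terminal]
15. n6.sig = true  [A.fin > -10]
16. n1.acc = 0  [E.mk * 3 - 84]
17. n1.ok = 0  [E.mk + b.key - 24]
18. n1.val = 2  [E.mk - 26]
19. n1.live = 17  [(if A.sig then E.mk else b.key) - 11]
20. n0.acc = 16  [S₁.val + 14]
21. n0.ok = 13  [S₁.acc + S₁.val + 11]
22. n0.val = 14  [S₁.ok + 14]
23. n0.live = 4  [S₁.ok * 3 + 4]

4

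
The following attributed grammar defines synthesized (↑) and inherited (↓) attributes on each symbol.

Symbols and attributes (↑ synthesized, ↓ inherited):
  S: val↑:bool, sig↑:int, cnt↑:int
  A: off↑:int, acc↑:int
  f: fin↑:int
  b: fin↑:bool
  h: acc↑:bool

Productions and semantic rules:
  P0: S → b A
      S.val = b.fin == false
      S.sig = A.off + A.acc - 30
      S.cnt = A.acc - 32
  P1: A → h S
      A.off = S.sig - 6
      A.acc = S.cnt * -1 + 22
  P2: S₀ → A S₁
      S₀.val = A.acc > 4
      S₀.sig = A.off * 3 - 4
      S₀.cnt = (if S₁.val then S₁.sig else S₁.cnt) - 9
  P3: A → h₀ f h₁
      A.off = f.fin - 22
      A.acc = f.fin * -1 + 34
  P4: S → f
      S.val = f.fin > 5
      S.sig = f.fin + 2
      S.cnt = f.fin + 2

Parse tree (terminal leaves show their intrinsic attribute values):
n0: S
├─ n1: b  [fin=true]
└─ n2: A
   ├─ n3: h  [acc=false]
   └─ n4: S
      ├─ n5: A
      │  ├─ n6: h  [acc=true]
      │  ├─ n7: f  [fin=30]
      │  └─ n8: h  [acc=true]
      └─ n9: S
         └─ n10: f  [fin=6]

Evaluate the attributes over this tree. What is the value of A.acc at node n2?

23

1. n1.fin = true  [terminal]
2. n3.acc = false  [terminal]
3. n6.acc = true  [terminal]
4. n7.fin = 30  [terminal]
5. n8.acc = true  [terminal]
6. n5.off = 8  [f.fin - 22]
7. n5.acc = 4  [f.fin * -1 + 34]
8. n10.fin = 6  [terminal]
9. n9.val = true  [f.fin > 5]
10. n9.sig = 8  [f.fin + 2]
11. n9.cnt = 8  [f.fin + 2]
12. n4.val = false  [A.acc > 4]
13. n4.sig = 20  [A.off * 3 - 4]
14. n4.cnt = -1  [(if S₁.val then S₁.sig else S₁.cnt) - 9]
15. n2.off = 14  [S.sig - 6]
16. n2.acc = 23  [S.cnt * -1 + 22]
17. n0.val = false  [b.fin == false]
18. n0.sig = 7  [A.off + A.acc - 30]
19. n0.cnt = -9  [A.acc - 32]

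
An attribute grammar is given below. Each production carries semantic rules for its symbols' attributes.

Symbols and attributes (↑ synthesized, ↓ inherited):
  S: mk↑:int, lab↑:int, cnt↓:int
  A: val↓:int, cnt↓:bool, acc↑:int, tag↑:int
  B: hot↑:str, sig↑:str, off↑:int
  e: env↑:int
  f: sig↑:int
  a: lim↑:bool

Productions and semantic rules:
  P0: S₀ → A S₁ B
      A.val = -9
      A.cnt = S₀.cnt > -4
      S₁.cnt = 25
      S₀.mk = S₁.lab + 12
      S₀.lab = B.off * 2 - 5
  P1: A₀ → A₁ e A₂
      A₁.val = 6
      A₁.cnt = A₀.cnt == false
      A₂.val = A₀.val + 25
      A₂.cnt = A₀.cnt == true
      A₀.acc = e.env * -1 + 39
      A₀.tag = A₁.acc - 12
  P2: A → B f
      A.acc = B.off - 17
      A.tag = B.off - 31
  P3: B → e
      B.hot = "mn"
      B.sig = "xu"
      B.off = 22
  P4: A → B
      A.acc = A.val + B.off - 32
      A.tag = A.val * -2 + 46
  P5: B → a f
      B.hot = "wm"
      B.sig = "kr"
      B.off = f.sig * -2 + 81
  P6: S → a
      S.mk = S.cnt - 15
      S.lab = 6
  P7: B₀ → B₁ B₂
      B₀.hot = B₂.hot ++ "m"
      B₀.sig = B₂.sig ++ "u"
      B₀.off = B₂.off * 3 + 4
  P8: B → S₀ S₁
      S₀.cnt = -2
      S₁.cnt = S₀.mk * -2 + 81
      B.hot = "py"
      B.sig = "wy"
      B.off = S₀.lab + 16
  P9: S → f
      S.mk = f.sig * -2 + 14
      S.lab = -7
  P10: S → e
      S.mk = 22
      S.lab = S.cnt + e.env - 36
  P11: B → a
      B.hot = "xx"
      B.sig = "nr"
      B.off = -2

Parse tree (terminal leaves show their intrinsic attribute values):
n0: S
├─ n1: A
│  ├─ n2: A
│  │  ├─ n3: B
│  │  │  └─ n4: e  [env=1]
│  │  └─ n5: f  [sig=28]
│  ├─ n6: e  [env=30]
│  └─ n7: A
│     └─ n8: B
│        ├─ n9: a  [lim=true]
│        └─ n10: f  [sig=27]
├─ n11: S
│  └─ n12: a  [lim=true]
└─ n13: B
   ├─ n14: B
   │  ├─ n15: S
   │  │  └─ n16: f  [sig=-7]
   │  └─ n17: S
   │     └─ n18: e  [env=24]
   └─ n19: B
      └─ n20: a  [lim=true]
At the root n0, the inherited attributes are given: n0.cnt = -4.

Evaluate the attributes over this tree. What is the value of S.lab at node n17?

13

1. n0.cnt = -4  [given at root]
2. n1.val = -9  [-9]
3. n1.cnt = false  [S₀.cnt > -4]
4. n2.val = 6  [6]
5. n2.cnt = true  [A₀.cnt == false]
6. n4.env = 1  [terminal]
7. n3.hot = "mn"  ["mn"]
8. n3.sig = "xu"  ["xu"]
9. n3.off = 22  [22]
10. n5.sig = 28  [terminal]
11. n2.acc = 5  [B.off - 17]
12. n2.tag = -9  [B.off - 31]
13. n6.env = 30  [terminal]
14. n7.val = 16  [A₀.val + 25]
15. n7.cnt = false  [A₀.cnt == true]
16. n9.lim = true  [terminal]
17. n10.sig = 27  [terminal]
18. n8.hot = "wm"  ["wm"]
19. n8.sig = "kr"  ["kr"]
20. n8.off = 27  [f.sig * -2 + 81]
21. n7.acc = 11  [A.val + B.off - 32]
22. n7.tag = 14  [A.val * -2 + 46]
23. n1.acc = 9  [e.env * -1 + 39]
24. n1.tag = -7  [A₁.acc - 12]
25. n11.cnt = 25  [25]
26. n12.lim = true  [terminal]
27. n11.mk = 10  [S.cnt - 15]
28. n11.lab = 6  [6]
29. n15.cnt = -2  [-2]
30. n16.sig = -7  [terminal]
31. n15.mk = 28  [f.sig * -2 + 14]
32. n15.lab = -7  [-7]
33. n17.cnt = 25  [S₀.mk * -2 + 81]
34. n18.env = 24  [terminal]
35. n17.mk = 22  [22]
36. n17.lab = 13  [S.cnt + e.env - 36]
37. n14.hot = "py"  ["py"]
38. n14.sig = "wy"  ["wy"]
39. n14.off = 9  [S₀.lab + 16]
40. n20.lim = true  [terminal]
41. n19.hot = "xx"  ["xx"]
42. n19.sig = "nr"  ["nr"]
43. n19.off = -2  [-2]
44. n13.hot = "xxm"  [B₂.hot ++ "m"]
45. n13.sig = "nru"  [B₂.sig ++ "u"]
46. n13.off = -2  [B₂.off * 3 + 4]
47. n0.mk = 18  [S₁.lab + 12]
48. n0.lab = -9  [B.off * 2 - 5]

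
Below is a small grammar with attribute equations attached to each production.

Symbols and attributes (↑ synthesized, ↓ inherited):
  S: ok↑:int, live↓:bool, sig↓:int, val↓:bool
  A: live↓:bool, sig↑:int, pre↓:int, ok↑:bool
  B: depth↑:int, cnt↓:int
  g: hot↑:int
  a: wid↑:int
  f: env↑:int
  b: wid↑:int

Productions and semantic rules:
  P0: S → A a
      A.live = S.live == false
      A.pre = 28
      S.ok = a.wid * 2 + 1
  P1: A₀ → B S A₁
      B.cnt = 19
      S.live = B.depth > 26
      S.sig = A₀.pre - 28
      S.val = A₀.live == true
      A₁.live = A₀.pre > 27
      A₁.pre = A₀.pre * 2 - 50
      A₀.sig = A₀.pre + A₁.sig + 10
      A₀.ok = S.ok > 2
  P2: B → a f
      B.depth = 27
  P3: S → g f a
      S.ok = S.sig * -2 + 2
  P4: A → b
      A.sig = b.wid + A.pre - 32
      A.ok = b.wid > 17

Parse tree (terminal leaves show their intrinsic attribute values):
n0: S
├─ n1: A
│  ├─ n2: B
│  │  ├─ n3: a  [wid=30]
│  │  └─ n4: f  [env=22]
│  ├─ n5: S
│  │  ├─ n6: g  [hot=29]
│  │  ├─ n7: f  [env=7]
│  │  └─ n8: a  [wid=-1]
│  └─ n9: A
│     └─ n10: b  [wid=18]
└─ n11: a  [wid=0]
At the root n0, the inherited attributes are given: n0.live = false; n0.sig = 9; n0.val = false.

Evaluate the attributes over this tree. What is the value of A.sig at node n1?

1. n0.live = false  [given at root]
2. n0.sig = 9  [given at root]
3. n0.val = false  [given at root]
4. n1.live = true  [S.live == false]
5. n1.pre = 28  [28]
6. n2.cnt = 19  [19]
7. n3.wid = 30  [terminal]
8. n4.env = 22  [terminal]
9. n2.depth = 27  [27]
10. n5.live = true  [B.depth > 26]
11. n5.sig = 0  [A₀.pre - 28]
12. n5.val = true  [A₀.live == true]
13. n6.hot = 29  [terminal]
14. n7.env = 7  [terminal]
15. n8.wid = -1  [terminal]
16. n5.ok = 2  [S.sig * -2 + 2]
17. n9.live = true  [A₀.pre > 27]
18. n9.pre = 6  [A₀.pre * 2 - 50]
19. n10.wid = 18  [terminal]
20. n9.sig = -8  [b.wid + A.pre - 32]
21. n9.ok = true  [b.wid > 17]
22. n1.sig = 30  [A₀.pre + A₁.sig + 10]
23. n1.ok = false  [S.ok > 2]
24. n11.wid = 0  [terminal]
25. n0.ok = 1  [a.wid * 2 + 1]

30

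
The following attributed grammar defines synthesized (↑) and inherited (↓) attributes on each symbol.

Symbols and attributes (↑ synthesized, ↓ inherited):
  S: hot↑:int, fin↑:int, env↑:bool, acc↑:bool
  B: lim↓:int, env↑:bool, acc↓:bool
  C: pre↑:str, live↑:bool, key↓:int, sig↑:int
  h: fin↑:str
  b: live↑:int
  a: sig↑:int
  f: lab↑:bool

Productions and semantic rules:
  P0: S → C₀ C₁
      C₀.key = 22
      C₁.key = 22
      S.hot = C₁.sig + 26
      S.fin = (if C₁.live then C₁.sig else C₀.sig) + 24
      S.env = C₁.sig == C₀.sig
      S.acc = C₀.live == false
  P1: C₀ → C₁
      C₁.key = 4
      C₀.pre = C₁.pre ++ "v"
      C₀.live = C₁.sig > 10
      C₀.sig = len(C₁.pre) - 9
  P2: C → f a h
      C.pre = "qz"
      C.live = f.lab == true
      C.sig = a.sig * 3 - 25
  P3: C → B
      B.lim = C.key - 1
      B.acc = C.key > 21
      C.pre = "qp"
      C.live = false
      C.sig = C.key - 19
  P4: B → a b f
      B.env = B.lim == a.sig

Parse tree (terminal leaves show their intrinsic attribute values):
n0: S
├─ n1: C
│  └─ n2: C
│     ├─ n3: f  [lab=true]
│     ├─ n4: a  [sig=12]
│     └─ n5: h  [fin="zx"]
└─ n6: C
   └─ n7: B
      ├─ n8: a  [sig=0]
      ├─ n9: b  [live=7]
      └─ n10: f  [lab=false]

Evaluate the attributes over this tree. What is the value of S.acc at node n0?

1. n1.key = 22  [22]
2. n2.key = 4  [4]
3. n3.lab = true  [terminal]
4. n4.sig = 12  [terminal]
5. n5.fin = "zx"  [terminal]
6. n2.pre = "qz"  ["qz"]
7. n2.live = true  [f.lab == true]
8. n2.sig = 11  [a.sig * 3 - 25]
9. n1.pre = "qzv"  [C₁.pre ++ "v"]
10. n1.live = true  [C₁.sig > 10]
11. n1.sig = -7  [len(C₁.pre) - 9]
12. n6.key = 22  [22]
13. n7.lim = 21  [C.key - 1]
14. n7.acc = true  [C.key > 21]
15. n8.sig = 0  [terminal]
16. n9.live = 7  [terminal]
17. n10.lab = false  [terminal]
18. n7.env = false  [B.lim == a.sig]
19. n6.pre = "qp"  ["qp"]
20. n6.live = false  [false]
21. n6.sig = 3  [C.key - 19]
22. n0.hot = 29  [C₁.sig + 26]
23. n0.fin = 17  [(if C₁.live then C₁.sig else C₀.sig) + 24]
24. n0.env = false  [C₁.sig == C₀.sig]
25. n0.acc = false  [C₀.live == false]

false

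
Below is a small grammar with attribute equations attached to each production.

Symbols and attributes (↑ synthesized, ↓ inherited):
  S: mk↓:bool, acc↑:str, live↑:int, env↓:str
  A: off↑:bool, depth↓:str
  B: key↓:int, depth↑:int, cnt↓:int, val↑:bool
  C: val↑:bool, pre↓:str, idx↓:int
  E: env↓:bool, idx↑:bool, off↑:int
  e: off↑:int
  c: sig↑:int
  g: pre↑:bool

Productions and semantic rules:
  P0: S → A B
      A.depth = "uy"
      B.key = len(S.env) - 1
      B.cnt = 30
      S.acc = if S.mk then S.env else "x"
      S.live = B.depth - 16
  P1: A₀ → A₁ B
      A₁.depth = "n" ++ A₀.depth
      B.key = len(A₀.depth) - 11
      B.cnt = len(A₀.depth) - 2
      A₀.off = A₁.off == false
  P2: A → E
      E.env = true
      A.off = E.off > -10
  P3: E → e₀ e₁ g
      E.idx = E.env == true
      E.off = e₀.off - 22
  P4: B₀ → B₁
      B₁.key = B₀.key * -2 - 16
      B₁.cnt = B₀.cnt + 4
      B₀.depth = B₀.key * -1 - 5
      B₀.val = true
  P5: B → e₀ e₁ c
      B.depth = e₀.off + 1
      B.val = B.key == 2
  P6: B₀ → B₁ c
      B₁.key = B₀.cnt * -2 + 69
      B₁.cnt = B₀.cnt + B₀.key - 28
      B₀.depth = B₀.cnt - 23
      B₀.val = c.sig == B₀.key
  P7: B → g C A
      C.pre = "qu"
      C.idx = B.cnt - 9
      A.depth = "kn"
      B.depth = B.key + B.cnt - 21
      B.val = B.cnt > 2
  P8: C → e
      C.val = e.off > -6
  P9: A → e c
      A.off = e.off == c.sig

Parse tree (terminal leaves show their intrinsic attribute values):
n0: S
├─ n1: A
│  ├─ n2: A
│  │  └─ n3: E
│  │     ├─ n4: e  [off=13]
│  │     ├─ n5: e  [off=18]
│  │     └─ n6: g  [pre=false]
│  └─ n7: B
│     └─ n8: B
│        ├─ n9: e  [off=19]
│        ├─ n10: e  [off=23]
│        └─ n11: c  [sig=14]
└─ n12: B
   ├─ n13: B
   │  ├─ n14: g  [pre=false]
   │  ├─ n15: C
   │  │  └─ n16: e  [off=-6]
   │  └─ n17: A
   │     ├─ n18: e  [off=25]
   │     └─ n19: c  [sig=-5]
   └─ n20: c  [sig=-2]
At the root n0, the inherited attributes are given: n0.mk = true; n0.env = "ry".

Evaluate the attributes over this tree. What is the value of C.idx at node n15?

1. n0.mk = true  [given at root]
2. n0.env = "ry"  [given at root]
3. n1.depth = "uy"  ["uy"]
4. n2.depth = "nuy"  ["n" ++ A₀.depth]
5. n3.env = true  [true]
6. n4.off = 13  [terminal]
7. n5.off = 18  [terminal]
8. n6.pre = false  [terminal]
9. n3.idx = true  [E.env == true]
10. n3.off = -9  [e₀.off - 22]
11. n2.off = true  [E.off > -10]
12. n7.key = -9  [len(A₀.depth) - 11]
13. n7.cnt = 0  [len(A₀.depth) - 2]
14. n8.key = 2  [B₀.key * -2 - 16]
15. n8.cnt = 4  [B₀.cnt + 4]
16. n9.off = 19  [terminal]
17. n10.off = 23  [terminal]
18. n11.sig = 14  [terminal]
19. n8.depth = 20  [e₀.off + 1]
20. n8.val = true  [B.key == 2]
21. n7.depth = 4  [B₀.key * -1 - 5]
22. n7.val = true  [true]
23. n1.off = false  [A₁.off == false]
24. n12.key = 1  [len(S.env) - 1]
25. n12.cnt = 30  [30]
26. n13.key = 9  [B₀.cnt * -2 + 69]
27. n13.cnt = 3  [B₀.cnt + B₀.key - 28]
28. n14.pre = false  [terminal]
29. n15.pre = "qu"  ["qu"]
30. n15.idx = -6  [B.cnt - 9]
31. n16.off = -6  [terminal]
32. n15.val = false  [e.off > -6]
33. n17.depth = "kn"  ["kn"]
34. n18.off = 25  [terminal]
35. n19.sig = -5  [terminal]
36. n17.off = false  [e.off == c.sig]
37. n13.depth = -9  [B.key + B.cnt - 21]
38. n13.val = true  [B.cnt > 2]
39. n20.sig = -2  [terminal]
40. n12.depth = 7  [B₀.cnt - 23]
41. n12.val = false  [c.sig == B₀.key]
42. n0.acc = "ry"  [if S.mk then S.env else "x"]
43. n0.live = -9  [B.depth - 16]

-6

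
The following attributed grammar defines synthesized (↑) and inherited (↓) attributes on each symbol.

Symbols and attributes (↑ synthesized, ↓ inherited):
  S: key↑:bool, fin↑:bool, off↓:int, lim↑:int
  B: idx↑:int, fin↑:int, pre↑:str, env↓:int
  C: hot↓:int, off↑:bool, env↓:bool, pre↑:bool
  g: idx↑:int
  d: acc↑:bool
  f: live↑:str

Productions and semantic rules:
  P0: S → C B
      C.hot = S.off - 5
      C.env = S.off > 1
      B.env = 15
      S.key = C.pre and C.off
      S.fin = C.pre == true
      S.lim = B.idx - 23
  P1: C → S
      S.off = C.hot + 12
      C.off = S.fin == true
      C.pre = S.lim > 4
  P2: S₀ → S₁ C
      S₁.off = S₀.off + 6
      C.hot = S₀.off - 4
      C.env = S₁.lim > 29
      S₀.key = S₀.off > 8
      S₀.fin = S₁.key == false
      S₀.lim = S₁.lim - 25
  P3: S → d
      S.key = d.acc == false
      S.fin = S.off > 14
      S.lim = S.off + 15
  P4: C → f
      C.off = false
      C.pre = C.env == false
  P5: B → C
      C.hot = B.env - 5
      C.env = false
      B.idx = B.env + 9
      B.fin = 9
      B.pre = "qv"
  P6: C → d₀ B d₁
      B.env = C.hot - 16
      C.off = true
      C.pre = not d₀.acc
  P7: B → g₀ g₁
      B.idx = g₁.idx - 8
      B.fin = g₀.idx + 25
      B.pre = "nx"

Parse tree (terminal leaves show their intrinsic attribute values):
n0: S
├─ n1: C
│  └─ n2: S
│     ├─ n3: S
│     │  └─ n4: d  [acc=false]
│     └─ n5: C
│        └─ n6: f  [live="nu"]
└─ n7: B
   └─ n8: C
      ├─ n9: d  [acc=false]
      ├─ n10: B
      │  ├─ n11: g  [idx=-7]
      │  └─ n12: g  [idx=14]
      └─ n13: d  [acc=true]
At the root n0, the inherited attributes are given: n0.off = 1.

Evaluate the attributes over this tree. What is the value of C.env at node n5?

false

1. n0.off = 1  [given at root]
2. n1.hot = -4  [S.off - 5]
3. n1.env = false  [S.off > 1]
4. n2.off = 8  [C.hot + 12]
5. n3.off = 14  [S₀.off + 6]
6. n4.acc = false  [terminal]
7. n3.key = true  [d.acc == false]
8. n3.fin = false  [S.off > 14]
9. n3.lim = 29  [S.off + 15]
10. n5.hot = 4  [S₀.off - 4]
11. n5.env = false  [S₁.lim > 29]
12. n6.live = "nu"  [terminal]
13. n5.off = false  [false]
14. n5.pre = true  [C.env == false]
15. n2.key = false  [S₀.off > 8]
16. n2.fin = false  [S₁.key == false]
17. n2.lim = 4  [S₁.lim - 25]
18. n1.off = false  [S.fin == true]
19. n1.pre = false  [S.lim > 4]
20. n7.env = 15  [15]
21. n8.hot = 10  [B.env - 5]
22. n8.env = false  [false]
23. n9.acc = false  [terminal]
24. n10.env = -6  [C.hot - 16]
25. n11.idx = -7  [terminal]
26. n12.idx = 14  [terminal]
27. n10.idx = 6  [g₁.idx - 8]
28. n10.fin = 18  [g₀.idx + 25]
29. n10.pre = "nx"  ["nx"]
30. n13.acc = true  [terminal]
31. n8.off = true  [true]
32. n8.pre = true  [not d₀.acc]
33. n7.idx = 24  [B.env + 9]
34. n7.fin = 9  [9]
35. n7.pre = "qv"  ["qv"]
36. n0.key = false  [C.pre and C.off]
37. n0.fin = false  [C.pre == true]
38. n0.lim = 1  [B.idx - 23]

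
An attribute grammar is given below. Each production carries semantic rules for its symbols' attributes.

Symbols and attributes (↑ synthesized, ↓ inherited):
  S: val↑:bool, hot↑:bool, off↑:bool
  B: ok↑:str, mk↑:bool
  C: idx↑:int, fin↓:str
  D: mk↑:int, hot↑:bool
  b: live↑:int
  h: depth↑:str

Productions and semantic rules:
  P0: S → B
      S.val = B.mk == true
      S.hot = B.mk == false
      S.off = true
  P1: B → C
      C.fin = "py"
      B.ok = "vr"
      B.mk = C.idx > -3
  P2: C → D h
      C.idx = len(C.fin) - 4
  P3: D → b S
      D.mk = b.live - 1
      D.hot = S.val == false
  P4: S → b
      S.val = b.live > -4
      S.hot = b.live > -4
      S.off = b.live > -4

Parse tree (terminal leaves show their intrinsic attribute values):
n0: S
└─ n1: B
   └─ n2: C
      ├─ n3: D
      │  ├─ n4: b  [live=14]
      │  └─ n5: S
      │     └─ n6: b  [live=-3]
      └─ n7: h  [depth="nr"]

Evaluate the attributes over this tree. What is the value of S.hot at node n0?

false

1. n2.fin = "py"  ["py"]
2. n4.live = 14  [terminal]
3. n6.live = -3  [terminal]
4. n5.val = true  [b.live > -4]
5. n5.hot = true  [b.live > -4]
6. n5.off = true  [b.live > -4]
7. n3.mk = 13  [b.live - 1]
8. n3.hot = false  [S.val == false]
9. n7.depth = "nr"  [terminal]
10. n2.idx = -2  [len(C.fin) - 4]
11. n1.ok = "vr"  ["vr"]
12. n1.mk = true  [C.idx > -3]
13. n0.val = true  [B.mk == true]
14. n0.hot = false  [B.mk == false]
15. n0.off = true  [true]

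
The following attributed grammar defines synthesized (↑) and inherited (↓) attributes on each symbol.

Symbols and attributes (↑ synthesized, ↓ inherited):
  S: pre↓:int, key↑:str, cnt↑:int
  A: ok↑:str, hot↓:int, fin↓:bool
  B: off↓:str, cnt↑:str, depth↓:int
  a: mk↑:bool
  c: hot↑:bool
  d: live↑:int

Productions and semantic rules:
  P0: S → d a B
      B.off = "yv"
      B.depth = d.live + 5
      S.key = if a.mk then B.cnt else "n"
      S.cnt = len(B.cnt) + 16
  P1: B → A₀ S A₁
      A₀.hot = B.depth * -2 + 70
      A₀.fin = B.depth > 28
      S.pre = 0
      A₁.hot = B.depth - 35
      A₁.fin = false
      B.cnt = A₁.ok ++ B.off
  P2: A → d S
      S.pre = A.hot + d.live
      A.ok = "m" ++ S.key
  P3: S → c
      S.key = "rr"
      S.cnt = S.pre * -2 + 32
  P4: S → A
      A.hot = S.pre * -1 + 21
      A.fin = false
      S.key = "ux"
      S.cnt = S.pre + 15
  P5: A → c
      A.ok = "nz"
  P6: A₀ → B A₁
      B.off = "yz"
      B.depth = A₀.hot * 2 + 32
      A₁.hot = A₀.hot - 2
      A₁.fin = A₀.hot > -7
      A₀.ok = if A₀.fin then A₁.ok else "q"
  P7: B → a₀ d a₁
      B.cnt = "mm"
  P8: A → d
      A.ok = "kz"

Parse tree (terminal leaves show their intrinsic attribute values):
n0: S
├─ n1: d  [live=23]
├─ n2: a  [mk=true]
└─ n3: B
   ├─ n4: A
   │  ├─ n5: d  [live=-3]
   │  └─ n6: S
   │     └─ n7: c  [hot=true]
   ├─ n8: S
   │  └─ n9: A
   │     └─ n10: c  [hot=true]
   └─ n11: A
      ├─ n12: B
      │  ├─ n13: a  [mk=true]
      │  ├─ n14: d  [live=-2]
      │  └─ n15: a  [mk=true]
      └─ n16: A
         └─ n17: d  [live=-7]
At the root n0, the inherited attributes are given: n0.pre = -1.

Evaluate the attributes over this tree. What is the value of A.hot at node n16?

1. n0.pre = -1  [given at root]
2. n1.live = 23  [terminal]
3. n2.mk = true  [terminal]
4. n3.off = "yv"  ["yv"]
5. n3.depth = 28  [d.live + 5]
6. n4.hot = 14  [B.depth * -2 + 70]
7. n4.fin = false  [B.depth > 28]
8. n5.live = -3  [terminal]
9. n6.pre = 11  [A.hot + d.live]
10. n7.hot = true  [terminal]
11. n6.key = "rr"  ["rr"]
12. n6.cnt = 10  [S.pre * -2 + 32]
13. n4.ok = "mrr"  ["m" ++ S.key]
14. n8.pre = 0  [0]
15. n9.hot = 21  [S.pre * -1 + 21]
16. n9.fin = false  [false]
17. n10.hot = true  [terminal]
18. n9.ok = "nz"  ["nz"]
19. n8.key = "ux"  ["ux"]
20. n8.cnt = 15  [S.pre + 15]
21. n11.hot = -7  [B.depth - 35]
22. n11.fin = false  [false]
23. n12.off = "yz"  ["yz"]
24. n12.depth = 18  [A₀.hot * 2 + 32]
25. n13.mk = true  [terminal]
26. n14.live = -2  [terminal]
27. n15.mk = true  [terminal]
28. n12.cnt = "mm"  ["mm"]
29. n16.hot = -9  [A₀.hot - 2]
30. n16.fin = false  [A₀.hot > -7]
31. n17.live = -7  [terminal]
32. n16.ok = "kz"  ["kz"]
33. n11.ok = "q"  [if A₀.fin then A₁.ok else "q"]
34. n3.cnt = "qyv"  [A₁.ok ++ B.off]
35. n0.key = "qyv"  [if a.mk then B.cnt else "n"]
36. n0.cnt = 19  [len(B.cnt) + 16]

-9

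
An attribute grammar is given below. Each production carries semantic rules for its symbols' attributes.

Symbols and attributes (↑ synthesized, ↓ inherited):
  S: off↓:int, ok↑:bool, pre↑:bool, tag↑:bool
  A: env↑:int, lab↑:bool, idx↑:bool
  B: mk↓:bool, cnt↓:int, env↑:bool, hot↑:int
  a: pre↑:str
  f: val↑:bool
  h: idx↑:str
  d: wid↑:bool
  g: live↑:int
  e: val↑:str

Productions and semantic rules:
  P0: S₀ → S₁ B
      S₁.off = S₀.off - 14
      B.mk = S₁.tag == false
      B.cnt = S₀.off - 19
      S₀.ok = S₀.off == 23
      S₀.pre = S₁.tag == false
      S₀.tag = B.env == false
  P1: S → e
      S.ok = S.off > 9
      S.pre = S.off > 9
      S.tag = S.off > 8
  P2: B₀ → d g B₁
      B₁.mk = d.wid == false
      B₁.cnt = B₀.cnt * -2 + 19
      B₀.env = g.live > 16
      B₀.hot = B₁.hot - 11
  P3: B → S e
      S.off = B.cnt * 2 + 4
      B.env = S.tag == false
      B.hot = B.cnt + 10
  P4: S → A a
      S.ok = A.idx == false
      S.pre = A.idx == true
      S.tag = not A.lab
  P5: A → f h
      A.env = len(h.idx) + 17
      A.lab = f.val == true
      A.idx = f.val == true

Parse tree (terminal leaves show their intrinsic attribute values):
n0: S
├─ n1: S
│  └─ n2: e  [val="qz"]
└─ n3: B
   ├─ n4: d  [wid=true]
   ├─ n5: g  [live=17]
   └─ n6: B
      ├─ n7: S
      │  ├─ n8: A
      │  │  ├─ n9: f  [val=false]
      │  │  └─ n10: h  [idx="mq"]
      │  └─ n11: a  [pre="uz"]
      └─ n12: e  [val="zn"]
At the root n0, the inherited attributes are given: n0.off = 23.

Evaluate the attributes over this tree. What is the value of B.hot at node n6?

1. n0.off = 23  [given at root]
2. n1.off = 9  [S₀.off - 14]
3. n2.val = "qz"  [terminal]
4. n1.ok = false  [S.off > 9]
5. n1.pre = false  [S.off > 9]
6. n1.tag = true  [S.off > 8]
7. n3.mk = false  [S₁.tag == false]
8. n3.cnt = 4  [S₀.off - 19]
9. n4.wid = true  [terminal]
10. n5.live = 17  [terminal]
11. n6.mk = false  [d.wid == false]
12. n6.cnt = 11  [B₀.cnt * -2 + 19]
13. n7.off = 26  [B.cnt * 2 + 4]
14. n9.val = false  [terminal]
15. n10.idx = "mq"  [terminal]
16. n8.env = 19  [len(h.idx) + 17]
17. n8.lab = false  [f.val == true]
18. n8.idx = false  [f.val == true]
19. n11.pre = "uz"  [terminal]
20. n7.ok = true  [A.idx == false]
21. n7.pre = false  [A.idx == true]
22. n7.tag = true  [not A.lab]
23. n12.val = "zn"  [terminal]
24. n6.env = false  [S.tag == false]
25. n6.hot = 21  [B.cnt + 10]
26. n3.env = true  [g.live > 16]
27. n3.hot = 10  [B₁.hot - 11]
28. n0.ok = true  [S₀.off == 23]
29. n0.pre = false  [S₁.tag == false]
30. n0.tag = false  [B.env == false]

21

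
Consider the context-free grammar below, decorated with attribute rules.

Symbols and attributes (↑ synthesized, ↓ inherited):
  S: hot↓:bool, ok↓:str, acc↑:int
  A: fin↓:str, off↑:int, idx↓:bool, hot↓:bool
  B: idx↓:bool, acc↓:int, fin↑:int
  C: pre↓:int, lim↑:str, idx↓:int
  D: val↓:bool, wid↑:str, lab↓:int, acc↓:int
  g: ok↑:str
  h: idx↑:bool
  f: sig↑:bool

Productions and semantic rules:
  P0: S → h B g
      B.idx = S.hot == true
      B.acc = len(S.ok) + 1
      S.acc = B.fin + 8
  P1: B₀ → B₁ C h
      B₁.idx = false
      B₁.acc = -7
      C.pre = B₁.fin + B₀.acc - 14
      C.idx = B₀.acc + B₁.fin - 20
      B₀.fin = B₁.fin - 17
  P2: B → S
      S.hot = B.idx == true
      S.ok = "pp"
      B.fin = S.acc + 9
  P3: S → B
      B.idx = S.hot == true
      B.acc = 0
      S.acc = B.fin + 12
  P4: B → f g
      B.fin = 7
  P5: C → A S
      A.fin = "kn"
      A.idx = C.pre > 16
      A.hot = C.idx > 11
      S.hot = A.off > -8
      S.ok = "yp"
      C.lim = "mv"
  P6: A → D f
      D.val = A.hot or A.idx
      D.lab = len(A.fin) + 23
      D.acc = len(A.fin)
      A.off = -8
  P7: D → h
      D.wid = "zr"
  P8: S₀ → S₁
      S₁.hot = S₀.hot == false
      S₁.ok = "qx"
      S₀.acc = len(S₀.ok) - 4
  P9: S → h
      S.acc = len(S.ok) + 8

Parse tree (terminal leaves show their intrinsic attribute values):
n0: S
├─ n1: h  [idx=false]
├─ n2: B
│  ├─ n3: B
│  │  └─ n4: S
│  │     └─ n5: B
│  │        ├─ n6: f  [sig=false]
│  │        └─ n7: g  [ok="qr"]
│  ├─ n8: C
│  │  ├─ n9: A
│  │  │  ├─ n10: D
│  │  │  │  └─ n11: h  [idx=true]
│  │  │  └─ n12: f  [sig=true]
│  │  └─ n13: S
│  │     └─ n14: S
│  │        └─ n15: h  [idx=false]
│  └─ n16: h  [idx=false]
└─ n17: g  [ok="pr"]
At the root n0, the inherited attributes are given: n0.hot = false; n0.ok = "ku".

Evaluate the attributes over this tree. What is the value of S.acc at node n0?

1. n0.hot = false  [given at root]
2. n0.ok = "ku"  [given at root]
3. n1.idx = false  [terminal]
4. n2.idx = false  [S.hot == true]
5. n2.acc = 3  [len(S.ok) + 1]
6. n3.idx = false  [false]
7. n3.acc = -7  [-7]
8. n4.hot = false  [B.idx == true]
9. n4.ok = "pp"  ["pp"]
10. n5.idx = false  [S.hot == true]
11. n5.acc = 0  [0]
12. n6.sig = false  [terminal]
13. n7.ok = "qr"  [terminal]
14. n5.fin = 7  [7]
15. n4.acc = 19  [B.fin + 12]
16. n3.fin = 28  [S.acc + 9]
17. n8.pre = 17  [B₁.fin + B₀.acc - 14]
18. n8.idx = 11  [B₀.acc + B₁.fin - 20]
19. n9.fin = "kn"  ["kn"]
20. n9.idx = true  [C.pre > 16]
21. n9.hot = false  [C.idx > 11]
22. n10.val = true  [A.hot or A.idx]
23. n10.lab = 25  [len(A.fin) + 23]
24. n10.acc = 2  [len(A.fin)]
25. n11.idx = true  [terminal]
26. n10.wid = "zr"  ["zr"]
27. n12.sig = true  [terminal]
28. n9.off = -8  [-8]
29. n13.hot = false  [A.off > -8]
30. n13.ok = "yp"  ["yp"]
31. n14.hot = true  [S₀.hot == false]
32. n14.ok = "qx"  ["qx"]
33. n15.idx = false  [terminal]
34. n14.acc = 10  [len(S.ok) + 8]
35. n13.acc = -2  [len(S₀.ok) - 4]
36. n8.lim = "mv"  ["mv"]
37. n16.idx = false  [terminal]
38. n2.fin = 11  [B₁.fin - 17]
39. n17.ok = "pr"  [terminal]
40. n0.acc = 19  [B.fin + 8]

19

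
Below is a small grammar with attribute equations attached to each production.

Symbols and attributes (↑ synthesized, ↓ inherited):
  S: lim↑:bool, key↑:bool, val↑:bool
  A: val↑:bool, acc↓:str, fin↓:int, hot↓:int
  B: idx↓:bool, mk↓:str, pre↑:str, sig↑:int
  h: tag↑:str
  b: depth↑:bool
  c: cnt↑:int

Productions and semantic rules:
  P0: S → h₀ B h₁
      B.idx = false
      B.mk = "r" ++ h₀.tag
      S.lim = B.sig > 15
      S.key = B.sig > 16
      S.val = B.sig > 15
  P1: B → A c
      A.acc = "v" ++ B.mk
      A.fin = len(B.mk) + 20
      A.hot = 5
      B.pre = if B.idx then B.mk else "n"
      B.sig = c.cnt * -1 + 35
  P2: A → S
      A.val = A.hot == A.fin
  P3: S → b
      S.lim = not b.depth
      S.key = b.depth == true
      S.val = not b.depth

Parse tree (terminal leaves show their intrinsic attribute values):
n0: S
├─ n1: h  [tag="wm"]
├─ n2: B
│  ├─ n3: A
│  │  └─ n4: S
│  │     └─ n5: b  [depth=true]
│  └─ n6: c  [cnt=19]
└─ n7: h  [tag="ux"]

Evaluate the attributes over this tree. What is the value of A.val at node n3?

1. n1.tag = "wm"  [terminal]
2. n2.idx = false  [false]
3. n2.mk = "rwm"  ["r" ++ h₀.tag]
4. n3.acc = "vrwm"  ["v" ++ B.mk]
5. n3.fin = 23  [len(B.mk) + 20]
6. n3.hot = 5  [5]
7. n5.depth = true  [terminal]
8. n4.lim = false  [not b.depth]
9. n4.key = true  [b.depth == true]
10. n4.val = false  [not b.depth]
11. n3.val = false  [A.hot == A.fin]
12. n6.cnt = 19  [terminal]
13. n2.pre = "n"  [if B.idx then B.mk else "n"]
14. n2.sig = 16  [c.cnt * -1 + 35]
15. n7.tag = "ux"  [terminal]
16. n0.lim = true  [B.sig > 15]
17. n0.key = false  [B.sig > 16]
18. n0.val = true  [B.sig > 15]

false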